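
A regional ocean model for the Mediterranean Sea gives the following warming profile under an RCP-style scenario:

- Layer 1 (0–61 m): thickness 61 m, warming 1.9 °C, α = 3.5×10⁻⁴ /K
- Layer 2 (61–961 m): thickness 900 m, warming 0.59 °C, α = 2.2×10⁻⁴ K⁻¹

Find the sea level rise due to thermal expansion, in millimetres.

0–61 m: 61 × 1.9 × 3.5×10⁻⁴ = 0.040565 m
Layer 2: 900 × 2.2×10⁻⁴ × 0.59 = 0.11682 m
Δh = 0.040565 + 0.11682 = 0.157385 m ≈ 160 mm

Δh ≈ 160 mm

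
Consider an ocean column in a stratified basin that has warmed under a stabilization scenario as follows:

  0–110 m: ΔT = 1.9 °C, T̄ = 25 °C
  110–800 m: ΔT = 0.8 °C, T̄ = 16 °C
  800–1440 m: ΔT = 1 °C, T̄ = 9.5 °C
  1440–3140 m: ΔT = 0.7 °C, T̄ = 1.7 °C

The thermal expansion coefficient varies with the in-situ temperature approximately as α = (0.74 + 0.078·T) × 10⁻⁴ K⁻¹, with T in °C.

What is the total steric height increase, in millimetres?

Layer 1: α = (0.74 + 0.078×25)×10⁻⁴ = 2.69×10⁻⁴ K⁻¹
Layer 2: α = (0.74 + 0.078×16)×10⁻⁴ = 1.988×10⁻⁴ K⁻¹
Layer 3: α = (0.74 + 0.078×9.5)×10⁻⁴ = 1.481×10⁻⁴ K⁻¹
Layer 4: α = (0.74 + 0.078×1.7)×10⁻⁴ = 0.8726×10⁻⁴ K⁻¹
Layer 1: 1.9 × 110 × 2.69×10⁻⁴ = 0.056221 m
Layer 2: 0.8 × 690 × 1.988×10⁻⁴ = 0.1097376 m
1 × 1.481×10⁻⁴ × 640 = 0.094784 m
1440–3140 m: 0.8726×10⁻⁴ × 0.7 × 1700 = 0.1038394 m
Δh = 0.056221 + 0.1097376 + 0.094784 + 0.1038394 = 0.364582 m

365 mm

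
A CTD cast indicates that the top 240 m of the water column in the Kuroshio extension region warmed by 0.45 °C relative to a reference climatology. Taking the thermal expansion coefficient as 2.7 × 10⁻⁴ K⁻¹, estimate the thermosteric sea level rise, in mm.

Δh = 29.2 mm

Δh = αΔT·H = 2.7×10⁻⁴ × 0.45 × 240 = 0.02916 m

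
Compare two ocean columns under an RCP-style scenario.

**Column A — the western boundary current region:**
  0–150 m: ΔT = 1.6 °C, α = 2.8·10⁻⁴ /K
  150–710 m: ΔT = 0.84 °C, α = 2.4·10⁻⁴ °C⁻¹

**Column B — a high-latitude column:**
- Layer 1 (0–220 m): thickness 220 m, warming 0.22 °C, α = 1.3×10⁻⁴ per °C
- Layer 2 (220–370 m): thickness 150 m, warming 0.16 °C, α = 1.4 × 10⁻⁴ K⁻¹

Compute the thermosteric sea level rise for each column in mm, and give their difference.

Δh_A ≈ 180 mm, Δh_B ≈ 9.7 mm; difference ≈ 170 mm

A Layer 1: 2.8×10⁻⁴ × 1.6 × 150 = 0.06720 m
A 150–710 m: 2.4×10⁻⁴ × 0.84 × 560 = 0.112896 m
A total: 0.180096 m
B 0–220 m: 220 × 0.22 × 1.3×10⁻⁴ = 0.006292 m
B 1.4×10⁻⁴ × 150 × 0.16 = 0.00336 m
B total: 0.009652 m
Difference: 0.180096 − 0.009652 = 0.170444 m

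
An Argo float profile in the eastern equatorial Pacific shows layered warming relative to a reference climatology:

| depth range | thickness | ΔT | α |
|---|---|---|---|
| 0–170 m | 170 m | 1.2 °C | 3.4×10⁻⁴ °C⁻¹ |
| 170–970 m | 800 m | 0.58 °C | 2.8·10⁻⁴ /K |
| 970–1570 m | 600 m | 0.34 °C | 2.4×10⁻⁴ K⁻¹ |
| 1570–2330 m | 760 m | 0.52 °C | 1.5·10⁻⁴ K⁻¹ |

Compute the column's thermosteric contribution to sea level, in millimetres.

1.2 × 3.4×10⁻⁴ × 170 = 0.06936 m
Layer 2: 2.8×10⁻⁴ × 0.58 × 800 = 0.12992 m
Layer 3: 0.34 × 600 × 2.4×10⁻⁴ = 0.04896 m
Layer 4: 760 × 1.5×10⁻⁴ × 0.52 = 0.05928 m
Δh = 0.06936 + 0.12992 + 0.04896 + 0.05928 = 0.30752 m

Δh ≈ 310 mm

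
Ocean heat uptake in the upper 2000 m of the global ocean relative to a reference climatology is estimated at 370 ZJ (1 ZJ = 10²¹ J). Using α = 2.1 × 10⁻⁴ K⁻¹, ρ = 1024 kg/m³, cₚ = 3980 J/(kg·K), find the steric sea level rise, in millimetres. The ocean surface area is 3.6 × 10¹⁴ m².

Per unit area: Q = 370×10²¹ / (3.6×10¹⁴) ≈ 1.028×10⁹ J/m²
Δh = αQ/(ρcₚ) = 2.1×10⁻⁴ × 1.028×10⁹ / (1024 × 3980) ≈ 0.05297 m

53 mm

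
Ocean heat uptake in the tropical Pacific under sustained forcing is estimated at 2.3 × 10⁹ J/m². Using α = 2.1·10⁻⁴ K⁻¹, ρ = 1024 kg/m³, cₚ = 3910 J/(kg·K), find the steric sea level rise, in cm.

Δh = αQ/(ρcₚ) = 2.1×10⁻⁴ × 2.3×10⁹ / (1024 × 3910) ≈ 0.12063 m

Δh ≈ 12.1 cm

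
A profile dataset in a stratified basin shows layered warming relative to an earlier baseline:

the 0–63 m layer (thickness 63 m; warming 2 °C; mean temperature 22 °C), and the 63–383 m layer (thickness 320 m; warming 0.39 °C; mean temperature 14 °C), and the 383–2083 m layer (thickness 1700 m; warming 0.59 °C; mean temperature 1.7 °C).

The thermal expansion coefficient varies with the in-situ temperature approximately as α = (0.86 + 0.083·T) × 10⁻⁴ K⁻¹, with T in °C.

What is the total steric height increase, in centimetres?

Layer 1: α = (0.86 + 0.083×22)×10⁻⁴ = 2.686×10⁻⁴ K⁻¹
Layer 2: α = (0.86 + 0.083×14)×10⁻⁴ = 2.022×10⁻⁴ K⁻¹
Layer 3: α = (0.86 + 0.083×1.7)×10⁻⁴ = 1.0011×10⁻⁴ K⁻¹
Layer 1: 2.686×10⁻⁴ × 63 × 2 = 0.0338436 m
320 × 2.022×10⁻⁴ × 0.39 = 0.02523456 m
1700 × 0.59 × 1.0011×10⁻⁴ = 0.10041033 m
Δh = 0.0338436 + 0.02523456 + 0.10041033 = 0.15948849 m

Δh = 16 cm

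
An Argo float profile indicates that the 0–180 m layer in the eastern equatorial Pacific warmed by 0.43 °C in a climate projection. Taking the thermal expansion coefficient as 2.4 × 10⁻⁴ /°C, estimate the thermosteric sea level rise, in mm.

Δh = αΔT·H = 2.4×10⁻⁴ × 0.43 × 180 = 0.018576 m

Δh = 19 mm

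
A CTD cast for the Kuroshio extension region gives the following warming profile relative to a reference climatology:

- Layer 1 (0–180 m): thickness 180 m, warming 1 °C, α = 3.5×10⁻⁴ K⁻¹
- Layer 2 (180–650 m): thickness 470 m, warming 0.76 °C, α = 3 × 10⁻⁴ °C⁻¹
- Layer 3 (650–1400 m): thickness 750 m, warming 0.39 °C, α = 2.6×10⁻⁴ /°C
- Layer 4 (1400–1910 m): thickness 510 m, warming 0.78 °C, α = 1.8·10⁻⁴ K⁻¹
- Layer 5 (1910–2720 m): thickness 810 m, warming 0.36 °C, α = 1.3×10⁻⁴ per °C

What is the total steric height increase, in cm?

1 × 180 × 3.5×10⁻⁴ = 0.06300 m
3×10⁻⁴ × 0.76 × 470 = 0.10716 m
650–1400 m: 2.6×10⁻⁴ × 0.39 × 750 = 0.07605 m
1.8×10⁻⁴ × 0.78 × 510 = 0.071604 m
0.36 × 810 × 1.3×10⁻⁴ = 0.037908 m
Δh = 0.06300 + 0.10716 + 0.07605 + 0.071604 + 0.037908 = 0.355722 m

Δh = 35.6 cm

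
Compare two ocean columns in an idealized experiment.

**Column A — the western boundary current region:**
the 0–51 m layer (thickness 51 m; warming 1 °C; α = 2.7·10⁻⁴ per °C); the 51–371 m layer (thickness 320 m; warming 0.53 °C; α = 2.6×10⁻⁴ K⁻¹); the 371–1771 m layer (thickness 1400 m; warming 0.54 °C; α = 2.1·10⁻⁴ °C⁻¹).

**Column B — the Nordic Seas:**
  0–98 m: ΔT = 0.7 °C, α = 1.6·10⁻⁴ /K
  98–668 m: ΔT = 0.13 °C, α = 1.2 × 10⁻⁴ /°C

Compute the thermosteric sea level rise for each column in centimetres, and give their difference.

A: 21.7 cm; B: 1.99 cm; difference 19.7 cm

A Layer 1: 1 × 2.7×10⁻⁴ × 51 = 0.01377 m
A 51–371 m: 2.6×10⁻⁴ × 320 × 0.53 = 0.044096 m
A 371–1771 m: 2.1×10⁻⁴ × 1400 × 0.54 = 0.15876 m
A total: 0.216626 m
B Layer 1: 1.6×10⁻⁴ × 0.7 × 98 = 0.010976 m
B 98–668 m: 0.13 × 1.2×10⁻⁴ × 570 = 0.008892 m
B total: 0.019868 m
Difference: 0.216626 − 0.019868 = 0.196758 m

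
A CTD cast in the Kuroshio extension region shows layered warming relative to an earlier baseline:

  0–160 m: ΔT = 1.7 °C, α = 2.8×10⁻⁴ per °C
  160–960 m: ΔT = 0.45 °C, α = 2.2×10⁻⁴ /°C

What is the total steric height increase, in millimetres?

0–160 m: 2.8×10⁻⁴ × 160 × 1.7 = 0.07616 m
0.45 × 800 × 2.2×10⁻⁴ = 0.07920 m
Δh = 0.07616 + 0.07920 = 0.15536 m ≈ 155 mm

about 155 mm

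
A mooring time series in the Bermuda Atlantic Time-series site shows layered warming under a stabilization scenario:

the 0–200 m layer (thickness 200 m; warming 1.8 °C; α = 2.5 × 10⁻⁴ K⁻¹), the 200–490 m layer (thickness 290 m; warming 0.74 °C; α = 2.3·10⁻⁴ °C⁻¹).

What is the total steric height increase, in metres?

0.14 m

Layer 1: 2.5×10⁻⁴ × 200 × 1.8 = 0.09000 m
Layer 2: 0.74 × 290 × 2.3×10⁻⁴ = 0.049358 m
Δh = 0.09000 + 0.049358 = 0.139358 m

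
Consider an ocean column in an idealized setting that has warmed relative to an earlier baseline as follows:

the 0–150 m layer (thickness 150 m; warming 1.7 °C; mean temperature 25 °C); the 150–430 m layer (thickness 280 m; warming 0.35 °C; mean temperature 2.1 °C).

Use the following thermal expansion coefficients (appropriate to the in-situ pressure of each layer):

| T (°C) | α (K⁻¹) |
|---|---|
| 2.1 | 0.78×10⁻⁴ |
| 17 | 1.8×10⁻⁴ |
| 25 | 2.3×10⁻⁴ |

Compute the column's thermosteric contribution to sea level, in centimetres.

Layer 1 at 25 °C → α = 2.3×10⁻⁴ K⁻¹
Layer 2 at 2.1 °C → α = 0.78×10⁻⁴ K⁻¹
2.3×10⁻⁴ × 150 × 1.7 = 0.05865 m
0.35 × 0.78×10⁻⁴ × 280 = 0.007644 m
Δh = 0.05865 + 0.007644 = 0.066294 m

6.63 cm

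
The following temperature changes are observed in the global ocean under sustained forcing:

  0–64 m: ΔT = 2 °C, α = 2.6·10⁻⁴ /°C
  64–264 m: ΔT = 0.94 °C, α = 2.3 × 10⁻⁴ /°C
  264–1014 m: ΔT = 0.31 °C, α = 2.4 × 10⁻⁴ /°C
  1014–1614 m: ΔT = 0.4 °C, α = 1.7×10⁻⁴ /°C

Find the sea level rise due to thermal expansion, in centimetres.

Δh = 17.3 cm

64 × 2.6×10⁻⁴ × 2 = 0.03328 m
64–264 m: 200 × 0.94 × 2.3×10⁻⁴ = 0.04324 m
264–1014 m: 0.31 × 750 × 2.4×10⁻⁴ = 0.05580 m
1014–1614 m: 600 × 0.4 × 1.7×10⁻⁴ = 0.04080 m
Δh = 0.03328 + 0.04324 + 0.05580 + 0.04080 = 0.17312 m ≈ 17.3 cm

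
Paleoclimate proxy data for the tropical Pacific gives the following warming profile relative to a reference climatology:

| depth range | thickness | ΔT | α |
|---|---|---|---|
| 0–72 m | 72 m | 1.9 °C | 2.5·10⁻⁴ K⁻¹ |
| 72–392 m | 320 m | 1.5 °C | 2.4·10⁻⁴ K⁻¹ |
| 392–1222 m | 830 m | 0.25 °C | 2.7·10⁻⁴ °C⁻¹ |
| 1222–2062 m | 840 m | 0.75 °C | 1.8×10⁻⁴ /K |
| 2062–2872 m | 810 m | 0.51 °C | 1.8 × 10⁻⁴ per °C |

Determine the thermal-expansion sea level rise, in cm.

2.5×10⁻⁴ × 1.9 × 72 = 0.03420 m
1.5 × 320 × 2.4×10⁻⁴ = 0.11520 m
2.7×10⁻⁴ × 830 × 0.25 = 0.056025 m
1.8×10⁻⁴ × 0.75 × 840 = 0.11340 m
0.51 × 1.8×10⁻⁴ × 810 = 0.074358 m
Δh = 0.03420 + 0.11520 + 0.056025 + 0.11340 + 0.074358 = 0.393183 m

Δh ≈ 39.3 cm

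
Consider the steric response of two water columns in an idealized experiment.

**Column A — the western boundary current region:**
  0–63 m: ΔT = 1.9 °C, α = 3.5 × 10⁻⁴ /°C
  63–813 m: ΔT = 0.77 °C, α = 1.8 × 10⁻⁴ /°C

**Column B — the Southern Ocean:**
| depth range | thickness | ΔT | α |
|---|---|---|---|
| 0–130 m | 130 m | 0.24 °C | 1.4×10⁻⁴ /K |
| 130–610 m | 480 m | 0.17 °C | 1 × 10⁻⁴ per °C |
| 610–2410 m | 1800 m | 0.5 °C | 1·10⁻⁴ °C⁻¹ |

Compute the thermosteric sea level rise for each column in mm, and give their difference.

Δh_A ≈ 150 mm, Δh_B ≈ 100 mm; difference ≈ 43 mm

A 0–63 m: 3.5×10⁻⁴ × 1.9 × 63 = 0.041895 m
A Layer 2: 1.8×10⁻⁴ × 0.77 × 750 = 0.10395 m
A total: 0.145845 m
B Layer 1: 0.24 × 1.4×10⁻⁴ × 130 = 0.004368 m
B Layer 2: 480 × 1×10⁻⁴ × 0.17 = 0.00816 m
B 0.5 × 1×10⁻⁴ × 1800 = 0.09000 m
B total: 0.102528 m
Difference: 0.145845 − 0.102528 = 0.043317 m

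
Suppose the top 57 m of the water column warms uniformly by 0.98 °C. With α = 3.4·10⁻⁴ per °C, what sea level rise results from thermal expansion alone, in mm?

Δh = αΔT·H = 3.4×10⁻⁴ × 0.98 × 57 = 0.0189924 m

Δh ≈ 19.0 mm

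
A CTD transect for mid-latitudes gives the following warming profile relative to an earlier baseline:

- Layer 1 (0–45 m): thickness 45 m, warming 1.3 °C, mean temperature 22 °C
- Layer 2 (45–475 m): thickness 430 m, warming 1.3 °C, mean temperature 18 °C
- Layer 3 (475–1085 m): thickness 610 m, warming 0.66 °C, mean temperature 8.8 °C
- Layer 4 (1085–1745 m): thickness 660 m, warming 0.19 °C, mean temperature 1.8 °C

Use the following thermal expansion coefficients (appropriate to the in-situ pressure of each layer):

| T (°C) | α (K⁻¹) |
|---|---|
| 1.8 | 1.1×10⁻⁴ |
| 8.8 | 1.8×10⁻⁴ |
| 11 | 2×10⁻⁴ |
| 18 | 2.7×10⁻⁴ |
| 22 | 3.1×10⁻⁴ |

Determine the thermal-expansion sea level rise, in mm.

Δh ≈ 255 mm

Layer 1 at 22 °C → α = 3.1×10⁻⁴ K⁻¹
Layer 2 at 18 °C → α = 2.7×10⁻⁴ K⁻¹
Layer 3 at 8.8 °C → α = 1.8×10⁻⁴ K⁻¹
Layer 4 at 1.8 °C → α = 1.1×10⁻⁴ K⁻¹
0–45 m: 3.1×10⁻⁴ × 45 × 1.3 = 0.018135 m
1.3 × 2.7×10⁻⁴ × 430 = 0.15093 m
610 × 0.66 × 1.8×10⁻⁴ = 0.072468 m
1085–1745 m: 660 × 0.19 × 1.1×10⁻⁴ = 0.013794 m
Δh = 0.018135 + 0.15093 + 0.072468 + 0.013794 = 0.255327 m ≈ 255 mm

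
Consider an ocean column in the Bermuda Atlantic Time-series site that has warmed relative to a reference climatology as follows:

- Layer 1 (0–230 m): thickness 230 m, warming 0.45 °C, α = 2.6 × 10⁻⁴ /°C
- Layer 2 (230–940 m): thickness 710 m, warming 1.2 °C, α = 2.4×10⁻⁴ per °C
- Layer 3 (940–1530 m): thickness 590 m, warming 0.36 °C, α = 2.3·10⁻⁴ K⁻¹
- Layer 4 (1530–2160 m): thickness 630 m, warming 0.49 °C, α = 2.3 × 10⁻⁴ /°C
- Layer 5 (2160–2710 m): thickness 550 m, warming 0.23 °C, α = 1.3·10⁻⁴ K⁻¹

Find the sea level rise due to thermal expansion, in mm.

Δh = 370 mm

0–230 m: 0.45 × 2.6×10⁻⁴ × 230 = 0.02691 m
2.4×10⁻⁴ × 710 × 1.2 = 0.20448 m
940–1530 m: 2.3×10⁻⁴ × 590 × 0.36 = 0.048852 m
1530–2160 m: 630 × 0.49 × 2.3×10⁻⁴ = 0.071001 m
2160–2710 m: 1.3×10⁻⁴ × 0.23 × 550 = 0.016445 m
Δh = 0.02691 + 0.20448 + 0.048852 + 0.071001 + 0.016445 = 0.367688 m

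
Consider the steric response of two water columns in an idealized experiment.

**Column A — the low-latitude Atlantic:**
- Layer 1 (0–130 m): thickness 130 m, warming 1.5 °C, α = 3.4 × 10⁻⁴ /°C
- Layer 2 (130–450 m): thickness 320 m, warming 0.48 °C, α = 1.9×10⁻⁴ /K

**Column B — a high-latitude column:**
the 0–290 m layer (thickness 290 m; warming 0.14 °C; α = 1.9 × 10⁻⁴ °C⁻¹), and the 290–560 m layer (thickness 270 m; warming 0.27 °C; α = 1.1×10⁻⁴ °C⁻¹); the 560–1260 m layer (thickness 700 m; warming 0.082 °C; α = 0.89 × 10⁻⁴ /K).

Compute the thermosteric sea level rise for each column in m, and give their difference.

A 0–130 m: 130 × 1.5 × 3.4×10⁻⁴ = 0.06630 m
A Layer 2: 1.9×10⁻⁴ × 0.48 × 320 = 0.029184 m
A total: 0.095484 m
B Layer 1: 0.14 × 1.9×10⁻⁴ × 290 = 0.007714 m
B 0.27 × 1.1×10⁻⁴ × 270 = 0.008019 m
B 560–1260 m: 0.89×10⁻⁴ × 0.082 × 700 = 0.0051086 m
B total: 0.0208416 m
Difference: 0.095484 − 0.0208416 = 0.0746424 m

A: 0.095 m; B: 0.021 m; difference 0.075 m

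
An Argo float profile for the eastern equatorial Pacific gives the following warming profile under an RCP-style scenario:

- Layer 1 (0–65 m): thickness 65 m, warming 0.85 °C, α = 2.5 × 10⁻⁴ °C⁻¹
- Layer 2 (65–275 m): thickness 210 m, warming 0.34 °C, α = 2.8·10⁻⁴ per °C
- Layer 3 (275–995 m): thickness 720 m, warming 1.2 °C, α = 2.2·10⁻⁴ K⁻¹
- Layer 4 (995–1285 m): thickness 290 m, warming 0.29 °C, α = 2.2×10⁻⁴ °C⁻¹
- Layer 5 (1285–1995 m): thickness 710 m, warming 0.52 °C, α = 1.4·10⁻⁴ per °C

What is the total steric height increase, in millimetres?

65 × 0.85 × 2.5×10⁻⁴ = 0.0138125 m
Layer 2: 2.8×10⁻⁴ × 0.34 × 210 = 0.019992 m
720 × 1.2 × 2.2×10⁻⁴ = 0.19008 m
2.2×10⁻⁴ × 0.29 × 290 = 0.018502 m
1285–1995 m: 0.52 × 1.4×10⁻⁴ × 710 = 0.051688 m
Δh = 0.0138125 + 0.019992 + 0.19008 + 0.018502 + 0.051688 = 0.2940745 m ≈ 290 mm

Δh = 290 mm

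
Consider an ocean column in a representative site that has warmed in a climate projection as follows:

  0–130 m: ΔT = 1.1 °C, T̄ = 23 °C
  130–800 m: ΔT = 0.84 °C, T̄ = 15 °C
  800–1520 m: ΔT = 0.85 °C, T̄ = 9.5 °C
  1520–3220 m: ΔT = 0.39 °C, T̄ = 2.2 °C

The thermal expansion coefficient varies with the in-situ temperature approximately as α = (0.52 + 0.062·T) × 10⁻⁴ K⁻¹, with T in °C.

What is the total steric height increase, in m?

0.22 m

Layer 1: α = (0.52 + 0.062×23)×10⁻⁴ = 1.946×10⁻⁴ K⁻¹
Layer 2: α = (0.52 + 0.062×15)×10⁻⁴ = 1.45×10⁻⁴ K⁻¹
Layer 3: α = (0.52 + 0.062×9.5)×10⁻⁴ = 1.109×10⁻⁴ K⁻¹
Layer 4: α = (0.52 + 0.062×2.2)×10⁻⁴ = 0.6564×10⁻⁴ K⁻¹
0–130 m: 1.1 × 1.946×10⁻⁴ × 130 = 0.0278278 m
Layer 2: 1.45×10⁻⁴ × 0.84 × 670 = 0.081606 m
800–1520 m: 720 × 0.85 × 1.109×10⁻⁴ = 0.0678708 m
1520–3220 m: 0.39 × 1700 × 0.6564×10⁻⁴ = 0.04351932 m
Δh = 0.0278278 + 0.081606 + 0.0678708 + 0.04351932 = 0.22082392 m ≈ 0.22 m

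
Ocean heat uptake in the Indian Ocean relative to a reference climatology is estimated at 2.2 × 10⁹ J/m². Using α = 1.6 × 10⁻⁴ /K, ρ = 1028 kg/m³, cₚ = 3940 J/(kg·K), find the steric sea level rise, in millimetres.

Δh ≈ 87 mm

Δh = αQ/(ρcₚ) = 1.6×10⁻⁴ × 2.2×10⁹ / (1028 × 3940) ≈ 0.086907 m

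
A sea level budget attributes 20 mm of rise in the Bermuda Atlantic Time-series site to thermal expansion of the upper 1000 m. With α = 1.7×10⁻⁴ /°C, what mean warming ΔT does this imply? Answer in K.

ΔT ≈ 0.118 K

ΔT = Δh/(αH) = 0.02 / (1.7×10⁻⁴ × 1000) ≈ 0.1176 K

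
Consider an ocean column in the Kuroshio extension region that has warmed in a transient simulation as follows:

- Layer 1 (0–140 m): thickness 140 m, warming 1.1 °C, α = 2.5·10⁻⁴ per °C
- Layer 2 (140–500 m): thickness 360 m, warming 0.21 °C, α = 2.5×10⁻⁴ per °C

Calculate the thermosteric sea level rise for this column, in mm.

Δh = 57 mm

2.5×10⁻⁴ × 1.1 × 140 = 0.03850 m
2.5×10⁻⁴ × 0.21 × 360 = 0.01890 m
Δh = 0.03850 + 0.01890 = 0.05740 m ≈ 57 mm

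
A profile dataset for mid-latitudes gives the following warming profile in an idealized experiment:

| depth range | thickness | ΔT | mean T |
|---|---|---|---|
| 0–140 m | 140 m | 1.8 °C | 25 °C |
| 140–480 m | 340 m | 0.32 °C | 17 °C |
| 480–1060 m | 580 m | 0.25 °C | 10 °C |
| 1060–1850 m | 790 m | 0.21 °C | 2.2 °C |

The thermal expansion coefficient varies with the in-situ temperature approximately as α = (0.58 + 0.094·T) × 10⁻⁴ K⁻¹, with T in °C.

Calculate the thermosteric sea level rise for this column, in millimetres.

130 mm of thermosteric rise

Layer 1: α = (0.58 + 0.094×25)×10⁻⁴ = 2.93×10⁻⁴ K⁻¹
Layer 2: α = (0.58 + 0.094×17)×10⁻⁴ = 2.178×10⁻⁴ K⁻¹
Layer 3: α = (0.58 + 0.094×10)×10⁻⁴ = 1.52×10⁻⁴ K⁻¹
Layer 4: α = (0.58 + 0.094×2.2)×10⁻⁴ = 0.7868×10⁻⁴ K⁻¹
140 × 2.93×10⁻⁴ × 1.8 = 0.073836 m
140–480 m: 0.32 × 340 × 2.178×10⁻⁴ = 0.02369664 m
480–1060 m: 0.25 × 1.52×10⁻⁴ × 580 = 0.02204 m
0.21 × 790 × 0.7868×10⁻⁴ = 0.013053012 m
Δh = 0.073836 + 0.02369664 + 0.02204 + 0.013053012 = 0.132625652 m ≈ 130 mm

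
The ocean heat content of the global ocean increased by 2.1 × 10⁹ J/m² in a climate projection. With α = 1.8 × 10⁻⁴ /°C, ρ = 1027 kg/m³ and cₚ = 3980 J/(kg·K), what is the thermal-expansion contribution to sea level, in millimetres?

Δh = αQ/(ρcₚ) = 1.8×10⁻⁴ × 2.1×10⁹ / (1027 × 3980) ≈ 0.092478 m

about 92 mm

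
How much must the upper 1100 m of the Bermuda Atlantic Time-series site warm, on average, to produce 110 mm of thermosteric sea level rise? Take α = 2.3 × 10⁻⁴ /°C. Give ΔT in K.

about 0.435 K

ΔT = Δh/(αH) = 0.11 / (2.3×10⁻⁴ × 1100) ≈ 0.4348 K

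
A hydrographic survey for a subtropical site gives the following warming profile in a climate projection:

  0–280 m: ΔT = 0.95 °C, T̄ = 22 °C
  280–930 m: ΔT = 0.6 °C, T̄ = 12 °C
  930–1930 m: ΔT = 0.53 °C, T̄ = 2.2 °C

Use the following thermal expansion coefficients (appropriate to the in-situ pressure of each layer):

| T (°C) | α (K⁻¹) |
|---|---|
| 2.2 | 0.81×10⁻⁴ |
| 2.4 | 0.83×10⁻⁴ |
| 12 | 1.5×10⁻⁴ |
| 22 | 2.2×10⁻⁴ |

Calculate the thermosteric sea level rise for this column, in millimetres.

160 mm of thermosteric rise

Layer 1 at 22 °C → α = 2.2×10⁻⁴ K⁻¹
Layer 2 at 12 °C → α = 1.5×10⁻⁴ K⁻¹
Layer 3 at 2.2 °C → α = 0.81×10⁻⁴ K⁻¹
2.2×10⁻⁴ × 280 × 0.95 = 0.05852 m
0.6 × 650 × 1.5×10⁻⁴ = 0.05850 m
930–1930 m: 1000 × 0.81×10⁻⁴ × 0.53 = 0.04293 m
Δh = 0.05852 + 0.05850 + 0.04293 = 0.15995 m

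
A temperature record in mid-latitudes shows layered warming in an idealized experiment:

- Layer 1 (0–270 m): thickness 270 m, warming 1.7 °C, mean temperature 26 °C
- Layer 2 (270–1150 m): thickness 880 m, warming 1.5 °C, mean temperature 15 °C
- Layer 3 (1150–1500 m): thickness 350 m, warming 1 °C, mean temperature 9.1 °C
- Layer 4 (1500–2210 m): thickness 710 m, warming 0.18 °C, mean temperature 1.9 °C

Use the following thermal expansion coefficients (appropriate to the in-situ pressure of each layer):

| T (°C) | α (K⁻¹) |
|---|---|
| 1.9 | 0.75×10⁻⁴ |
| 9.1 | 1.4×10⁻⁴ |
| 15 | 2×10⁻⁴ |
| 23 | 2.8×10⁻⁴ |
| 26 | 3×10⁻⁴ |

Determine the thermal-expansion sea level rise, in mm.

Δh ≈ 460 mm

Layer 1 at 26 °C → α = 3×10⁻⁴ K⁻¹
Layer 2 at 15 °C → α = 2×10⁻⁴ K⁻¹
Layer 3 at 9.1 °C → α = 1.4×10⁻⁴ K⁻¹
Layer 4 at 1.9 °C → α = 0.75×10⁻⁴ K⁻¹
0–270 m: 270 × 1.7 × 3×10⁻⁴ = 0.13770 m
1.5 × 2×10⁻⁴ × 880 = 0.26400 m
Layer 3: 350 × 1 × 1.4×10⁻⁴ = 0.04900 m
1500–2210 m: 0.18 × 710 × 0.75×10⁻⁴ = 0.009585 m
Δh = 0.13770 + 0.26400 + 0.04900 + 0.009585 = 0.460285 m ≈ 460 mm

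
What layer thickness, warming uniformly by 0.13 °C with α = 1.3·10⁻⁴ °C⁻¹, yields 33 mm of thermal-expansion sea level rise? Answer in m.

1950 m

H = Δh/(αΔT) = 0.033 / (1.3×10⁻⁴ × 0.13) ≈ 1953 m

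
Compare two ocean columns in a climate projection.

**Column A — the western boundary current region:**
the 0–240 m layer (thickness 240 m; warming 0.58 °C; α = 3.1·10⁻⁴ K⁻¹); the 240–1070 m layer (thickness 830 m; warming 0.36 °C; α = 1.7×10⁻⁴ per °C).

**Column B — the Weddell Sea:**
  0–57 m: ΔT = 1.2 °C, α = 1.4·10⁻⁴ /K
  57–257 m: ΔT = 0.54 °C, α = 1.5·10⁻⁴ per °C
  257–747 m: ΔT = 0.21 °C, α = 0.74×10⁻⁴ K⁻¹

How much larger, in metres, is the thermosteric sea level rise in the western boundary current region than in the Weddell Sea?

0.061 m

A Layer 1: 0.58 × 240 × 3.1×10⁻⁴ = 0.043152 m
A 240–1070 m: 0.36 × 830 × 1.7×10⁻⁴ = 0.050796 m
A total: 0.093948 m
B 57 × 1.2 × 1.4×10⁻⁴ = 0.009576 m
B 1.5×10⁻⁴ × 0.54 × 200 = 0.01620 m
B 490 × 0.74×10⁻⁴ × 0.21 = 0.0076146 m
B total: 0.0333906 m
Difference: 0.093948 − 0.0333906 = 0.0605574 m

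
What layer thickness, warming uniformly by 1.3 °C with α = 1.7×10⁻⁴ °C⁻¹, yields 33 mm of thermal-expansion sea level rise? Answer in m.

about 149 m

H = Δh/(αΔT) = 0.033 / (1.7×10⁻⁴ × 1.3) ≈ 149.3 m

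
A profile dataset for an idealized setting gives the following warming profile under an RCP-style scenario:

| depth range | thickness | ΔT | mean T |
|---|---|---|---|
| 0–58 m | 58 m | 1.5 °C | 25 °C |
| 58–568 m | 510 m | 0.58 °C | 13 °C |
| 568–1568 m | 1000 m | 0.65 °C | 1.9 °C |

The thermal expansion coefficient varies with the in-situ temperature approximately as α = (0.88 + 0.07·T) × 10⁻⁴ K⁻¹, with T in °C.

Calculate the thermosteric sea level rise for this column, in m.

Δh ≈ 0.142 m

Layer 1: α = (0.88 + 0.07×25)×10⁻⁴ = 2.63×10⁻⁴ K⁻¹
Layer 2: α = (0.88 + 0.07×13)×10⁻⁴ = 1.79×10⁻⁴ K⁻¹
Layer 3: α = (0.88 + 0.07×1.9)×10⁻⁴ = 1.013×10⁻⁴ K⁻¹
0–58 m: 58 × 1.5 × 2.63×10⁻⁴ = 0.022881 m
Layer 2: 510 × 1.79×10⁻⁴ × 0.58 = 0.0529482 m
568–1568 m: 1000 × 0.65 × 1.013×10⁻⁴ = 0.065845 m
Δh = 0.022881 + 0.0529482 + 0.065845 = 0.1416742 m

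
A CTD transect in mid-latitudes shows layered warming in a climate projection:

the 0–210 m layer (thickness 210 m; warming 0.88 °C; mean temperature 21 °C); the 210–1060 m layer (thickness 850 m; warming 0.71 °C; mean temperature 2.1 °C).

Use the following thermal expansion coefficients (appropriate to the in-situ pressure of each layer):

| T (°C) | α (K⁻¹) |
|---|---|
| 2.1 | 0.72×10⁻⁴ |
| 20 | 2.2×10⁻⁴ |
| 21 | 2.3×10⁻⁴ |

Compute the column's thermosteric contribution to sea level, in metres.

Layer 1 at 21 °C → α = 2.3×10⁻⁴ K⁻¹
Layer 2 at 2.1 °C → α = 0.72×10⁻⁴ K⁻¹
Layer 1: 210 × 2.3×10⁻⁴ × 0.88 = 0.042504 m
Layer 2: 0.72×10⁻⁴ × 0.71 × 850 = 0.043452 m
Δh = 0.042504 + 0.043452 = 0.085956 m ≈ 0.086 m

0.086 m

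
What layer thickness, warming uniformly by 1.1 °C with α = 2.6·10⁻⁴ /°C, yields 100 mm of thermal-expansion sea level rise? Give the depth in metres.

H = Δh/(αΔT) = 0.1 / (2.6×10⁻⁴ × 1.1) ≈ 349.7 m

about 350 m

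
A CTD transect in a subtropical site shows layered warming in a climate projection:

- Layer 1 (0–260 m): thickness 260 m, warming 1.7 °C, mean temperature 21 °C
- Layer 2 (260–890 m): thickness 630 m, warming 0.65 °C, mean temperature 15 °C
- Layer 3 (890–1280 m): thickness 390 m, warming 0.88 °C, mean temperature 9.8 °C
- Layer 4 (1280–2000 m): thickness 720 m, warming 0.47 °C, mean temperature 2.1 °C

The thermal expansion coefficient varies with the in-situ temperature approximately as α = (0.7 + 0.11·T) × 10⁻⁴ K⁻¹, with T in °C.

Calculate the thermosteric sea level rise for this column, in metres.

Layer 1: α = (0.7 + 0.11×21)×10⁻⁴ = 3.01×10⁻⁴ K⁻¹
Layer 2: α = (0.7 + 0.11×15)×10⁻⁴ = 2.35×10⁻⁴ K⁻¹
Layer 3: α = (0.7 + 0.11×9.8)×10⁻⁴ = 1.778×10⁻⁴ K⁻¹
Layer 4: α = (0.7 + 0.11×2.1)×10⁻⁴ = 0.931×10⁻⁴ K⁻¹
Layer 1: 260 × 3.01×10⁻⁴ × 1.7 = 0.133042 m
Layer 2: 0.65 × 630 × 2.35×10⁻⁴ = 0.0962325 m
Layer 3: 1.778×10⁻⁴ × 0.88 × 390 = 0.06102096 m
1280–2000 m: 0.931×10⁻⁴ × 720 × 0.47 = 0.03150504 m
Δh = 0.133042 + 0.0962325 + 0.06102096 + 0.03150504 = 0.3218005 m

0.322 m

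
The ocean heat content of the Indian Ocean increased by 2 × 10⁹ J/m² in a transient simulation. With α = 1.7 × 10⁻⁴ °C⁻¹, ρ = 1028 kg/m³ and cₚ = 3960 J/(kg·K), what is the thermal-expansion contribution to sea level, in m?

0.084 m of thermosteric rise

Δh = αQ/(ρcₚ) = 1.7×10⁻⁴ × 2×10⁹ / (1028 × 3960) ≈ 0.08352 m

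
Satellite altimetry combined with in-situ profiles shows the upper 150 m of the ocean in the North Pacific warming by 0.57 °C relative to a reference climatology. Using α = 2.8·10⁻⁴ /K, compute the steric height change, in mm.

23.9 mm of thermosteric rise

Δh = αΔT·H = 2.8×10⁻⁴ × 0.57 × 150 = 0.02394 m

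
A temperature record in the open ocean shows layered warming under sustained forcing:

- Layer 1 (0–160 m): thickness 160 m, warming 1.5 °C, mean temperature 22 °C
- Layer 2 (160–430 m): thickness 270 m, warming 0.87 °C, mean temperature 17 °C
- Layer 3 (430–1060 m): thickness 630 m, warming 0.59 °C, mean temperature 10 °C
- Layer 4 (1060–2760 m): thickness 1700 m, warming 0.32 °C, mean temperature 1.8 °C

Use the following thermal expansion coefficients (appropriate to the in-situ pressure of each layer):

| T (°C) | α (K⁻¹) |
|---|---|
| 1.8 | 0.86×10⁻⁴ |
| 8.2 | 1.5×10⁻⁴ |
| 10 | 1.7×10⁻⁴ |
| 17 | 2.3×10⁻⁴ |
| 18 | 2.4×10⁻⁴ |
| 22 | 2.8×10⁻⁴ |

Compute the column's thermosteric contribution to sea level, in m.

0.231 m of thermosteric rise

Layer 1 at 22 °C → α = 2.8×10⁻⁴ K⁻¹
Layer 2 at 17 °C → α = 2.3×10⁻⁴ K⁻¹
Layer 3 at 10 °C → α = 1.7×10⁻⁴ K⁻¹
Layer 4 at 1.8 °C → α = 0.86×10⁻⁴ K⁻¹
0–160 m: 160 × 2.8×10⁻⁴ × 1.5 = 0.06720 m
270 × 2.3×10⁻⁴ × 0.87 = 0.054027 m
430–1060 m: 0.59 × 1.7×10⁻⁴ × 630 = 0.063189 m
1060–2760 m: 0.86×10⁻⁴ × 1700 × 0.32 = 0.046784 m
Δh = 0.06720 + 0.054027 + 0.063189 + 0.046784 = 0.23120 m ≈ 0.231 m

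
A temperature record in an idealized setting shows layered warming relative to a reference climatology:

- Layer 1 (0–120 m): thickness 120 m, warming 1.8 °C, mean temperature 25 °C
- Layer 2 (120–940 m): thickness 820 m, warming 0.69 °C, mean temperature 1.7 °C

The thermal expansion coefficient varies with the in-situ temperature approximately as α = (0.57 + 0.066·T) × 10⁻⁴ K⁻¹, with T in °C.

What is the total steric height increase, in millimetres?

Δh = 87 mm

Layer 1: α = (0.57 + 0.066×25)×10⁻⁴ = 2.22×10⁻⁴ K⁻¹
Layer 2: α = (0.57 + 0.066×1.7)×10⁻⁴ = 0.6822×10⁻⁴ K⁻¹
120 × 2.22×10⁻⁴ × 1.8 = 0.047952 m
0.69 × 820 × 0.6822×10⁻⁴ = 0.038598876 m
Δh = 0.047952 + 0.038598876 = 0.086550876 m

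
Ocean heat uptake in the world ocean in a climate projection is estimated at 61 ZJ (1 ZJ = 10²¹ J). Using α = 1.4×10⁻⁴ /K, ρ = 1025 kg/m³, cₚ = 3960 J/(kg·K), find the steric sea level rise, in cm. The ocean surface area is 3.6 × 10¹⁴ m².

Per unit area: Q = 61×10²¹ / (3.6×10¹⁴) ≈ 1.694×10⁸ J/m²
Δh = αQ/(ρcₚ) = 1.4×10⁻⁴ × 1.694×10⁸ / (1025 × 3960) ≈ 0.0058428 m

0.584 cm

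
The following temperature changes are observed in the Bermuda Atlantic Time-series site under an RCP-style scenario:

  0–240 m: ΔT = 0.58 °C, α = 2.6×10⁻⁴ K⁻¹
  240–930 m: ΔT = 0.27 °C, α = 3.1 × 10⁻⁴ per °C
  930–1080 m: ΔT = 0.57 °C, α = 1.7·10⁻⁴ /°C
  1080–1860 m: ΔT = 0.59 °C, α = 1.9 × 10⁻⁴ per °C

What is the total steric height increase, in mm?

Δh = 196 mm

240 × 0.58 × 2.6×10⁻⁴ = 0.036192 m
0.27 × 3.1×10⁻⁴ × 690 = 0.057753 m
930–1080 m: 150 × 1.7×10⁻⁴ × 0.57 = 0.014535 m
780 × 0.59 × 1.9×10⁻⁴ = 0.087438 m
Δh = 0.036192 + 0.057753 + 0.014535 + 0.087438 = 0.195918 m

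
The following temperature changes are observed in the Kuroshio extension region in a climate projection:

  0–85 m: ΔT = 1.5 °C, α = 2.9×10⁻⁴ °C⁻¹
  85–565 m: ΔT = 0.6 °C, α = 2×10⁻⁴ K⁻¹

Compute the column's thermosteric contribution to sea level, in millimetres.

94.6 mm of thermosteric rise

85 × 1.5 × 2.9×10⁻⁴ = 0.036975 m
Layer 2: 480 × 0.6 × 2×10⁻⁴ = 0.05760 m
Δh = 0.036975 + 0.05760 = 0.094575 m ≈ 94.6 mm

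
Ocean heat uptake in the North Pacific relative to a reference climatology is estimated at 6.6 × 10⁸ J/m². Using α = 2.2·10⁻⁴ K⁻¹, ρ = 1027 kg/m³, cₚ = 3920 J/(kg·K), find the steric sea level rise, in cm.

Δh ≈ 3.61 cm

Δh = αQ/(ρcₚ) = 2.2×10⁻⁴ × 6.6×10⁸ / (1027 × 3920) ≈ 0.036067 m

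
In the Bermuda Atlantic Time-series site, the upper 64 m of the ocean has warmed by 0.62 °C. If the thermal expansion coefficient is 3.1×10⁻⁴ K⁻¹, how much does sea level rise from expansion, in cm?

1.23 cm

Δh = αΔT·H = 3.1×10⁻⁴ × 0.62 × 64 = 0.0123008 m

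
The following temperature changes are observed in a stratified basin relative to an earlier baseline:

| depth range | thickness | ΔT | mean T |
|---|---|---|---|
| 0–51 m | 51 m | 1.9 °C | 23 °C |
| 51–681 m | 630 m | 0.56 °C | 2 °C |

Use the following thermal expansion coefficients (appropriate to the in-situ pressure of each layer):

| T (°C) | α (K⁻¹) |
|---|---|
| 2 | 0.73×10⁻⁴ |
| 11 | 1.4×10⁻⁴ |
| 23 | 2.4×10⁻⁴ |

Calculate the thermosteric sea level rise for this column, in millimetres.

49.0 mm

Layer 1 at 23 °C → α = 2.4×10⁻⁴ K⁻¹
Layer 2 at 2 °C → α = 0.73×10⁻⁴ K⁻¹
0–51 m: 1.9 × 2.4×10⁻⁴ × 51 = 0.023256 m
0.56 × 630 × 0.73×10⁻⁴ = 0.0257544 m
Δh = 0.023256 + 0.0257544 = 0.0490104 m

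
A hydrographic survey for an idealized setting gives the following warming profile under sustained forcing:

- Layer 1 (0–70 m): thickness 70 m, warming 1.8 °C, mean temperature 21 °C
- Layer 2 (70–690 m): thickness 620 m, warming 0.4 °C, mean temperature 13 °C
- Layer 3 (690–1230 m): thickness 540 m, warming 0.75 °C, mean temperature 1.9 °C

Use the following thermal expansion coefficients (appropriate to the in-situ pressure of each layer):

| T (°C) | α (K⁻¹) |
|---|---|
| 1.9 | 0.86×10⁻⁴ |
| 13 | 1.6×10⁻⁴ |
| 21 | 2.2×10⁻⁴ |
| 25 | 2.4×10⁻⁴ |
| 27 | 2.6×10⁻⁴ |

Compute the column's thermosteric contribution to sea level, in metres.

0.102 m of thermosteric rise

Layer 1 at 21 °C → α = 2.2×10⁻⁴ K⁻¹
Layer 2 at 13 °C → α = 1.6×10⁻⁴ K⁻¹
Layer 3 at 1.9 °C → α = 0.86×10⁻⁴ K⁻¹
Layer 1: 1.8 × 2.2×10⁻⁴ × 70 = 0.02772 m
Layer 2: 620 × 0.4 × 1.6×10⁻⁴ = 0.03968 m
Layer 3: 0.75 × 0.86×10⁻⁴ × 540 = 0.03483 m
Δh = 0.02772 + 0.03968 + 0.03483 = 0.10223 m ≈ 0.102 m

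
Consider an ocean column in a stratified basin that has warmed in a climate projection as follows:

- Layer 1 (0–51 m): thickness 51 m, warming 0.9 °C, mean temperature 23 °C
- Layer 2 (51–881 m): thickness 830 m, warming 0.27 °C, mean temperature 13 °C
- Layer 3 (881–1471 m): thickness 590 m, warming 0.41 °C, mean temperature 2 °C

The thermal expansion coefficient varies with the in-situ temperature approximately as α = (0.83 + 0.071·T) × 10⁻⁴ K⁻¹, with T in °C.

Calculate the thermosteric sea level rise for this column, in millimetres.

about 74.1 mm

Layer 1: α = (0.83 + 0.071×23)×10⁻⁴ = 2.463×10⁻⁴ K⁻¹
Layer 2: α = (0.83 + 0.071×13)×10⁻⁴ = 1.753×10⁻⁴ K⁻¹
Layer 3: α = (0.83 + 0.071×2)×10⁻⁴ = 0.972×10⁻⁴ K⁻¹
Layer 1: 2.463×10⁻⁴ × 51 × 0.9 = 0.01130517 m
0.27 × 1.753×10⁻⁴ × 830 = 0.03928473 m
590 × 0.972×10⁻⁴ × 0.41 = 0.02351268 m
Δh = 0.01130517 + 0.03928473 + 0.02351268 = 0.07410258 m ≈ 74.1 mm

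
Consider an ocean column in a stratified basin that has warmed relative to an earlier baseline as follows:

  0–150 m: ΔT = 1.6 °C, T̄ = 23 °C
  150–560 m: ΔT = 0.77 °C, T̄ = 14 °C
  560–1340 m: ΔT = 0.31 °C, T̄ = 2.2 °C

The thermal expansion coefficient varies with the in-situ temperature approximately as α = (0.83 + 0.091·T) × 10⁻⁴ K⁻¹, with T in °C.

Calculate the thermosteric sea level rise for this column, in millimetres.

Layer 1: α = (0.83 + 0.091×23)×10⁻⁴ = 2.923×10⁻⁴ K⁻¹
Layer 2: α = (0.83 + 0.091×14)×10⁻⁴ = 2.104×10⁻⁴ K⁻¹
Layer 3: α = (0.83 + 0.091×2.2)×10⁻⁴ = 1.0302×10⁻⁴ K⁻¹
0–150 m: 150 × 2.923×10⁻⁴ × 1.6 = 0.070152 m
Layer 2: 2.104×10⁻⁴ × 0.77 × 410 = 0.06642328 m
560–1340 m: 1.0302×10⁻⁴ × 0.31 × 780 = 0.024910236 m
Δh = 0.070152 + 0.06642328 + 0.024910236 = 0.161485516 m ≈ 160 mm

Δh ≈ 160 mm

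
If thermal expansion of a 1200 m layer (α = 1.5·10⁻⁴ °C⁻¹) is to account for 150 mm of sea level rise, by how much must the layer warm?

0.833 °C

ΔT = Δh/(αH) = 0.15 / (1.5×10⁻⁴ × 1200) ≈ 0.8333 °C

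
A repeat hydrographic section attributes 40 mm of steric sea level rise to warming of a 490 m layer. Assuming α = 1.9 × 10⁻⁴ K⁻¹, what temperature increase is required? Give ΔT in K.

0.430 K

ΔT = Δh/(αH) = 0.04 / (1.9×10⁻⁴ × 490) ≈ 0.4296 K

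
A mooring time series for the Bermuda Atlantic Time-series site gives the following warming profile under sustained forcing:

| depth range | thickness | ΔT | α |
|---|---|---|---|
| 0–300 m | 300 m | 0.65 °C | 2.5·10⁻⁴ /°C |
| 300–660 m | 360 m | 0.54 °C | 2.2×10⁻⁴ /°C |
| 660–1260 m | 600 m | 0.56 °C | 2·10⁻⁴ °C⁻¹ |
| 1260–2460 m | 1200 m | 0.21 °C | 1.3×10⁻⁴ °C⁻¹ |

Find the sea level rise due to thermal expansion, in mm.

Δh = 190 mm

0–300 m: 0.65 × 2.5×10⁻⁴ × 300 = 0.04875 m
Layer 2: 360 × 2.2×10⁻⁴ × 0.54 = 0.042768 m
660–1260 m: 0.56 × 600 × 2×10⁻⁴ = 0.06720 m
1260–2460 m: 0.21 × 1200 × 1.3×10⁻⁴ = 0.03276 m
Δh = 0.04875 + 0.042768 + 0.06720 + 0.03276 = 0.191478 m ≈ 190 mm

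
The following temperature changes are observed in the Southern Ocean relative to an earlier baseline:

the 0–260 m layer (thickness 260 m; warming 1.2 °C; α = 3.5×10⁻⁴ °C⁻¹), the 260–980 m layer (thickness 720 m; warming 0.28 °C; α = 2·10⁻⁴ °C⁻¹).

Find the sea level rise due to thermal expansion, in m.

260 × 3.5×10⁻⁴ × 1.2 = 0.10920 m
Layer 2: 720 × 0.28 × 2×10⁻⁴ = 0.04032 m
Δh = 0.10920 + 0.04032 = 0.14952 m

Δh ≈ 0.15 m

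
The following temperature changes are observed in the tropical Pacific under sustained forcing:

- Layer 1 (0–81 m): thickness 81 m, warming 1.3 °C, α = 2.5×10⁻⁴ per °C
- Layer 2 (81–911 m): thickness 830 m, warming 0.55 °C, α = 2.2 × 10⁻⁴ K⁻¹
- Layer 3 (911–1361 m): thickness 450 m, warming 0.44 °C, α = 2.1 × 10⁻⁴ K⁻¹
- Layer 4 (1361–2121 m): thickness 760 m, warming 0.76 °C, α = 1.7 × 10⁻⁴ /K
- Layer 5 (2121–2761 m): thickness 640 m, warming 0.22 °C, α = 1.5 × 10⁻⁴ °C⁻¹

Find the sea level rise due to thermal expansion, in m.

Δh ≈ 0.288 m

0–81 m: 1.3 × 2.5×10⁻⁴ × 81 = 0.026325 m
Layer 2: 0.55 × 830 × 2.2×10⁻⁴ = 0.10043 m
Layer 3: 2.1×10⁻⁴ × 0.44 × 450 = 0.04158 m
Layer 4: 1.7×10⁻⁴ × 0.76 × 760 = 0.098192 m
2121–2761 m: 640 × 1.5×10⁻⁴ × 0.22 = 0.02112 m
Δh = 0.026325 + 0.10043 + 0.04158 + 0.098192 + 0.02112 = 0.287647 m ≈ 0.288 m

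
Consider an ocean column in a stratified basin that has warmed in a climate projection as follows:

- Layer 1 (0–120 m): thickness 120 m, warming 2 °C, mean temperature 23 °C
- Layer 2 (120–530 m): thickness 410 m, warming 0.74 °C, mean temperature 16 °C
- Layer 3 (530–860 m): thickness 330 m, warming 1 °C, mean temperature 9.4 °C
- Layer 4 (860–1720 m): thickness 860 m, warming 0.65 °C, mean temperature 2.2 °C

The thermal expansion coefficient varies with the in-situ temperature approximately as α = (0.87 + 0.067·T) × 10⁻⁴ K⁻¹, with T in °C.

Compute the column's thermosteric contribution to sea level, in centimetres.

about 22.3 cm

Layer 1: α = (0.87 + 0.067×23)×10⁻⁴ = 2.411×10⁻⁴ K⁻¹
Layer 2: α = (0.87 + 0.067×16)×10⁻⁴ = 1.942×10⁻⁴ K⁻¹
Layer 3: α = (0.87 + 0.067×9.4)×10⁻⁴ = 1.4998×10⁻⁴ K⁻¹
Layer 4: α = (0.87 + 0.067×2.2)×10⁻⁴ = 1.0174×10⁻⁴ K⁻¹
120 × 2 × 2.411×10⁻⁴ = 0.057864 m
0.74 × 1.942×10⁻⁴ × 410 = 0.05892028 m
530–860 m: 1 × 1.4998×10⁻⁴ × 330 = 0.0494934 m
860–1720 m: 0.65 × 1.0174×10⁻⁴ × 860 = 0.05687266 m
Δh = 0.057864 + 0.05892028 + 0.0494934 + 0.05687266 = 0.22315034 m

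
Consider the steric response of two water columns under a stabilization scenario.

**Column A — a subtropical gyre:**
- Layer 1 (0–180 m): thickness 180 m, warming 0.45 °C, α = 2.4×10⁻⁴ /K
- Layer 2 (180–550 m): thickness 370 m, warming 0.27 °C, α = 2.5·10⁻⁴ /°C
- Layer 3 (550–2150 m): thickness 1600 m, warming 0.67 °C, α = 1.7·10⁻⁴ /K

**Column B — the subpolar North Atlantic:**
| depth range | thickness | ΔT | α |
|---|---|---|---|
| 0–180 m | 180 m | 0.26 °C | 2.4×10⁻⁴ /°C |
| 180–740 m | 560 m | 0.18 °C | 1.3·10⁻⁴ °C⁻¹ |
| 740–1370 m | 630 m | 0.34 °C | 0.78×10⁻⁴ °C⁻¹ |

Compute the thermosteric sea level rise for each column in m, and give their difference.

Δh_A ≈ 0.23 m, Δh_B ≈ 0.041 m; difference ≈ 0.19 m

A 0.45 × 180 × 2.4×10⁻⁴ = 0.01944 m
A 180–550 m: 2.5×10⁻⁴ × 0.27 × 370 = 0.024975 m
A 1.7×10⁻⁴ × 1600 × 0.67 = 0.18224 m
A total: 0.226655 m
B 0–180 m: 0.26 × 2.4×10⁻⁴ × 180 = 0.011232 m
B Layer 2: 560 × 0.18 × 1.3×10⁻⁴ = 0.013104 m
B 740–1370 m: 630 × 0.78×10⁻⁴ × 0.34 = 0.0167076 m
B total: 0.0410436 m
Difference: 0.226655 − 0.0410436 = 0.1856114 m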